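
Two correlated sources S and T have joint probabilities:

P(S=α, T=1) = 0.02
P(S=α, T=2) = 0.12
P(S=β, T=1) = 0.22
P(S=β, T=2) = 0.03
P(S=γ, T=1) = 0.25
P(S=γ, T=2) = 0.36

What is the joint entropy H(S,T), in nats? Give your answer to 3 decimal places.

H(S,T) = −Σ p(x,y)·ln p(x,y) over all 6 cells.
  cell (α,1): −0.02·ln0.02 = 0.0782
  cell (α,2): −0.12·ln0.12 = 0.2544
  cell (β,1): −0.22·ln0.22 = 0.3331
  cell (β,2): −0.03·ln0.03 = 0.1052
  cell (γ,1): −0.25·ln0.25 = 0.3466
  cell (γ,2): −0.36·ln0.36 = 0.3678
Sum = 1.485 nats.

1.485 nats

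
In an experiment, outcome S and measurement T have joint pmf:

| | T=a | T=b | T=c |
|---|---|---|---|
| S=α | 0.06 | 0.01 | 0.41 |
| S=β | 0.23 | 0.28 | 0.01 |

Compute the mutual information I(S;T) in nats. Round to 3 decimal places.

Marginals: p(S) = (0.4800, 0.5200), p(T) = (0.2900, 0.2900, 0.4200).
I(S;T) = H(S) + H(T) − H(S,T).
H(S) = 0.6923, H(T) = 1.0823, H(S,T) = 1.3209.
I(S;T) = 0.6923 + 1.0823 − 1.3209 = 0.454 nats.

0.454 nats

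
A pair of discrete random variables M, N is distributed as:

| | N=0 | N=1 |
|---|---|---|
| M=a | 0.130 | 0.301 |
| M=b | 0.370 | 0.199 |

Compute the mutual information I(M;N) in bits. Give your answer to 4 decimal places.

Marginals: p(M) = (0.4310, 0.5690), p(N) = (0.5000, 0.5000).
I(M;N) = Σ p(x,y)·log₂[p(x,y)/(p(x)p(y))].
  (a,0): 0.130·log₂(0.6032) = -0.09479
  (a,1): 0.301·log₂(1.3968) = 0.14510
  (b,0): 0.370·log₂(1.3005) = 0.14027
  (b,1): 0.199·log₂(0.6995) = -0.10262
Sum = 0.0880 bits.

0.0880 bits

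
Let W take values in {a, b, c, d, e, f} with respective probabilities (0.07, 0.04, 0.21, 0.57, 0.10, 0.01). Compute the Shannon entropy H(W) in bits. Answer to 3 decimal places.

H(W) = −Σ p·log₂ p.
  −(0.07)·log₂(0.07) = 0.2686
  −(0.04)·log₂(0.04) = 0.1858
  −(0.21)·log₂(0.21) = 0.4728
  −(0.57)·log₂(0.57) = 0.4623
  −(0.10)·log₂(0.10) = 0.3322
  −(0.01)·log₂(0.01) = 0.0664
Sum: 0.2686 + 0.1858 + 0.4728 + 0.4623 + 0.3322 + 0.0664 = 1.788 bits.

1.788 bits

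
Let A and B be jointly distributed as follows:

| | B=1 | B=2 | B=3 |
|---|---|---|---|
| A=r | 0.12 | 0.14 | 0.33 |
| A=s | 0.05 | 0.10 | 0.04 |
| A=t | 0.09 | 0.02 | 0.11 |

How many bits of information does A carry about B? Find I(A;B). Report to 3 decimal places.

0.102 bits

Marginals: p(A) = (0.5900, 0.1900, 0.2200), p(B) = (0.2600, 0.2600, 0.4800).
I(A;B) = Σ p(x,y)·log₂[p(x,y)/(p(x)p(y))].
  (r,1): 0.12·log₂(0.7823) = -0.0425
  (r,2): 0.14·log₂(0.9126) = -0.0185
  (r,3): 0.33·log₂(1.1653) = 0.0728
  (s,1): 0.05·log₂(1.0121) = 0.0009
  (s,2): 0.10·log₂(2.0243) = 0.1017
  (s,3): 0.04·log₂(0.4386) = -0.0476
  (t,1): 0.09·log₂(1.5734) = 0.0589
  (t,2): 0.02·log₂(0.3497) = -0.0303
  (t,3): 0.11·log₂(1.0417) = 0.0065
Sum = 0.102 bits.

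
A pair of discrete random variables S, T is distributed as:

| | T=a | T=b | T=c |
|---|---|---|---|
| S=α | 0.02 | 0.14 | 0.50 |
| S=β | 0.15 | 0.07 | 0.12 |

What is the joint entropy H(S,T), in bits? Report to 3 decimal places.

2.056 bits

H(S,T) = −Σ p(x,y)·log₂ p(x,y) over all 6 cells.
  cell (α,a): −0.02·log₂0.02 = 0.1129
  cell (α,b): −0.14·log₂0.14 = 0.3971
  cell (α,c): −0.50·log₂0.50 = 0.5000
  cell (β,a): −0.15·log₂0.15 = 0.4105
  cell (β,b): −0.07·log₂0.07 = 0.2686
  cell (β,c): −0.12·log₂0.12 = 0.3671
Sum = 2.056 bits.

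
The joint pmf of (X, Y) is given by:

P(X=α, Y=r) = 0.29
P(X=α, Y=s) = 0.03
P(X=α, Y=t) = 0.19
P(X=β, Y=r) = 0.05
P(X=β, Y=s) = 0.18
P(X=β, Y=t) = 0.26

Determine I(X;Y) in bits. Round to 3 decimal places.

Marginals: p(X) = (0.5100, 0.4900), p(Y) = (0.3400, 0.2100, 0.4500).
I(X;Y) = H(X) + H(Y) − H(X,Y).
H(X) = 0.9997, H(Y) = 1.5204, H(X,Y) = 2.2916.
I(X;Y) = 0.9997 + 1.5204 − 2.2916 = 0.229 bits.

0.229 bits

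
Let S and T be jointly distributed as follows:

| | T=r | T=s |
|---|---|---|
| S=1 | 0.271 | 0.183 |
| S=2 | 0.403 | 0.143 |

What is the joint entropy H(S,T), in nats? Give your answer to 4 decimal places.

H(S,T) = −Σ p(x,y)·ln p(x,y) over all 4 cells.
  cell (1,r): −0.271·ln0.271 = 0.35383
  cell (1,s): −0.183·ln0.183 = 0.31078
  cell (2,r): −0.403·ln0.403 = 0.36625
  cell (2,s): −0.143·ln0.143 = 0.27812
Sum = 1.3090 nats.

1.3090 nats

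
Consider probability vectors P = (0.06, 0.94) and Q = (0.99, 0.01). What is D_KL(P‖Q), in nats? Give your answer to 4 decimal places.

4.1025 nats

D(P‖Q) = Σ p·ln(p/q).
  0.06·ln(0.06/0.99) = -0.16820
  0.94·ln(0.94/0.01) = 4.27070
D(P‖Q) = 4.1025 nats.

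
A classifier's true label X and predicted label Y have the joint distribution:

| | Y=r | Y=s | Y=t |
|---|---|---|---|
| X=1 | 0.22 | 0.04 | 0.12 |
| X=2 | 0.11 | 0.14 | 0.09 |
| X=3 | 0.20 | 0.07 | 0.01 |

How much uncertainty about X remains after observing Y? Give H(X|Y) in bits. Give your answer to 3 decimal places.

1.427 bits

Chain rule: H(X|Y) = H(X,Y) − H(Y).
Marginals: p(X) = (0.3800, 0.3400, 0.2800), p(Y) = (0.5300, 0.2500, 0.2200).
H(X,Y) = 2.8928 bits; H(Y) = 1.4660 bits.
H(X|Y) = 2.8928 − 1.4660 = 1.427 bits.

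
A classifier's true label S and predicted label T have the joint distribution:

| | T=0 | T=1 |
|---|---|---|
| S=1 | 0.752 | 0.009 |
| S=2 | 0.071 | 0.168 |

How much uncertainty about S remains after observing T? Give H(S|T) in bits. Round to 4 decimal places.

Chain rule: H(S|T) = H(S,T) − H(T).
Marginals: p(S) = (0.7610, 0.2390), p(T) = (0.8230, 0.1770).
H(S,T) = 1.0737 bits; H(T) = 0.6735 bits.
H(S|T) = 1.0737 − 0.6735 = 0.4002 bits.

0.4002 bits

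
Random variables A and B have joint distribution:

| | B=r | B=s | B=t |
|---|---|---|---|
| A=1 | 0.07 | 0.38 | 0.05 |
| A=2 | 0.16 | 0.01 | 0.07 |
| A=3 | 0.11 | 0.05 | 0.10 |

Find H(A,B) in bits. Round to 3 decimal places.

2.672 bits

H(A,B) = −Σ p(x,y)·log₂ p(x,y) over all 9 cells.
  cell (1,r): −0.07·log₂0.07 = 0.2686
  cell (1,s): −0.38·log₂0.38 = 0.5305
  cell (1,t): −0.05·log₂0.05 = 0.2161
  cell (2,r): −0.16·log₂0.16 = 0.4230
  cell (2,s): −0.01·log₂0.01 = 0.0664
  cell (2,t): −0.07·log₂0.07 = 0.2686
  cell (3,r): −0.11·log₂0.11 = 0.3503
  cell (3,s): −0.05·log₂0.05 = 0.2161
  cell (3,t): −0.10·log₂0.10 = 0.3322
Sum = 2.672 bits.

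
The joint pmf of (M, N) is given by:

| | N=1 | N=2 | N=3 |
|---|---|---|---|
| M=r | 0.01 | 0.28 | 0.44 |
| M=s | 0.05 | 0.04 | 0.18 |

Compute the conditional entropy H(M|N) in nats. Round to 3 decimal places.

Marginals: p(M) = (0.7300, 0.2700), p(N) = (0.0600, 0.3200, 0.6200).
H(M|N) = Σ p(N) · H(M|N=·).
  N=1: p=0.0600, H(M|N=1) = 0.4506
  N=2: p=0.3200, H(M|N=2) = 0.3768
  N=3: p=0.6200, H(M|N=3) = 0.6024
Weighted sum = 0.521 nats.

0.521 nats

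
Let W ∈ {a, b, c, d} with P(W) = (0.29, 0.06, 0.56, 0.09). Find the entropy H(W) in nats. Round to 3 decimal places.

1.069 nats

H(W) = −Σ p·ln p.
  −(0.29)·ln(0.29) = 0.3590
  −(0.06)·ln(0.06) = 0.1688
  −(0.56)·ln(0.56) = 0.3247
  −(0.09)·ln(0.09) = 0.2167
Sum: 0.3590 + 0.1688 + 0.3247 + 0.2167 = 1.069 nats.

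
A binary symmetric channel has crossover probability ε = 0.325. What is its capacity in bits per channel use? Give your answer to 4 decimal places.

0.0903 bits

Binary symmetric channel: C = 1 − h₂(ε) where h₂ is the binary entropy function.
h₂(0.325) = −0.325·log₂0.325 − 0.675·log₂0.675 = 0.9097.
C = 1 − 0.9097 = 0.0903 bits per channel use.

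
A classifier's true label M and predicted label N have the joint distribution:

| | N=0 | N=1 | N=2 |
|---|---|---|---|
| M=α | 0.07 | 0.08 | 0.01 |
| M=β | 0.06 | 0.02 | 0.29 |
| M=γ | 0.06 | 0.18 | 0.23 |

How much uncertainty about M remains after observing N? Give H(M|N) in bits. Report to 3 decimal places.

1.222 bits

Marginals: p(M) = (0.1600, 0.3700, 0.4700), p(N) = (0.1900, 0.2800, 0.5300).
H(M|N) = Σ p(N) · H(M|N=·).
  N=0: p=0.1900, H(M|N=0) = 1.5810
  N=1: p=0.2800, H(M|N=1) = 1.1981
  N=2: p=0.5300, H(M|N=2) = 1.1067
Weighted sum = 1.222 bits.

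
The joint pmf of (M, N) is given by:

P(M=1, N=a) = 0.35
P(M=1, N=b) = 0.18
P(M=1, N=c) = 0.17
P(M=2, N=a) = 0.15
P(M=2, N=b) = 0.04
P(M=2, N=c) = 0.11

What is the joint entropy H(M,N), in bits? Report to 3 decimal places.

2.357 bits

H(M,N) = −Σ p(x,y)·log₂ p(x,y) over all 6 cells.
  cell (1,a): −0.35·log₂0.35 = 0.5301
  cell (1,b): −0.18·log₂0.18 = 0.4453
  cell (1,c): −0.17·log₂0.17 = 0.4346
  cell (2,a): −0.15·log₂0.15 = 0.4105
  cell (2,b): −0.04·log₂0.04 = 0.1858
  cell (2,c): −0.11·log₂0.11 = 0.3503
Sum = 2.357 bits.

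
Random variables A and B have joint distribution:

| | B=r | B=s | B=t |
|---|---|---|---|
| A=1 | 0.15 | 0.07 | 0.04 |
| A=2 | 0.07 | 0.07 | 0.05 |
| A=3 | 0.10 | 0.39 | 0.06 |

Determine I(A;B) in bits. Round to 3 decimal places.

Marginals: p(A) = (0.2600, 0.1900, 0.5500), p(B) = (0.3200, 0.5300, 0.1500).
I(A;B) = Σ p(x,y)·log₂[p(x,y)/(p(x)p(y))].
  (1,r): 0.15·log₂(1.8029) = 0.1275
  (1,s): 0.07·log₂(0.5080) = -0.0684
  (1,t): 0.04·log₂(1.0256) = 0.0015
  (2,r): 0.07·log₂(1.1513) = 0.0142
  (2,s): 0.07·log₂(0.6951) = -0.0367
  (2,t): 0.05·log₂(1.7544) = 0.0405
  (3,r): 0.10·log₂(0.5682) = -0.0816
  (3,s): 0.39·log₂(1.3379) = 0.1638
  (3,t): 0.06·log₂(0.7273) = -0.0276
Sum = 0.133 bits.

0.133 bits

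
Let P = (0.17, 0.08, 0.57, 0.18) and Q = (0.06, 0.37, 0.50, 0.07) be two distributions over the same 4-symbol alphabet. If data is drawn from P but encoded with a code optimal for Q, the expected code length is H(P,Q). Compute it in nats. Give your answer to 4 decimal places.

H(P,Q) = −Σ p·ln q.
  −0.17·ln(0.06) = 0.47828
  −0.08·ln(0.37) = 0.07954
  −0.57·ln(0.50) = 0.39509
  −0.18·ln(0.07) = 0.47867
H(P,Q) = 1.4316 nats.

1.4316 nats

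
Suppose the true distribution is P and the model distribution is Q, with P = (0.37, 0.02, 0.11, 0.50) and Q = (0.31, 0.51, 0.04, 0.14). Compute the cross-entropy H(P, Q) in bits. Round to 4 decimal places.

2.5737 bits

H(P,Q) = −Σ p·log₂ q.
  −0.37·log₂(0.31) = 0.62517
  −0.02·log₂(0.51) = 0.01943
  −0.11·log₂(0.04) = 0.51082
  −0.50·log₂(0.14) = 1.41825
H(P,Q) = 2.5737 bits.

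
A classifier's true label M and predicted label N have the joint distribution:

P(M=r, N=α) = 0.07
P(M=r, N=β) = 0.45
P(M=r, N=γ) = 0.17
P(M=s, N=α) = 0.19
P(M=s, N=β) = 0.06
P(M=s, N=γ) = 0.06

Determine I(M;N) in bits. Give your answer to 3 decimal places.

0.218 bits

Marginals: p(M) = (0.6900, 0.3100), p(N) = (0.2600, 0.5100, 0.2300).
I(M;N) = Σ p(x,y)·log₂[p(x,y)/(p(x)p(y))].
  (r,α): 0.07·log₂(0.3902) = -0.0950
  (r,β): 0.45·log₂(1.2788) = 0.1596
  (r,γ): 0.17·log₂(1.0712) = 0.0169
  (s,α): 0.19·log₂(2.3573) = 0.2351
  (s,β): 0.06·log₂(0.3795) = -0.0839
  (s,γ): 0.06·log₂(0.8415) = -0.0149
Sum = 0.218 bits.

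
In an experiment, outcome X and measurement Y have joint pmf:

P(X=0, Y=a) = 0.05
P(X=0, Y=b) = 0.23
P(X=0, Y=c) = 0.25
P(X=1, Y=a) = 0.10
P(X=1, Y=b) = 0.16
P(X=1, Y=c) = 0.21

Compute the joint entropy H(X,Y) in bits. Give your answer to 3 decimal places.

H(X,Y) = −Σ p(x,y)·log₂ p(x,y) over all 6 cells.
  cell (0,a): −0.05·log₂0.05 = 0.2161
  cell (0,b): −0.23·log₂0.23 = 0.4877
  cell (0,c): −0.25·log₂0.25 = 0.5000
  cell (1,a): −0.10·log₂0.10 = 0.3322
  cell (1,b): −0.16·log₂0.16 = 0.4230
  cell (1,c): −0.21·log₂0.21 = 0.4728
Sum = 2.432 bits.

2.432 bits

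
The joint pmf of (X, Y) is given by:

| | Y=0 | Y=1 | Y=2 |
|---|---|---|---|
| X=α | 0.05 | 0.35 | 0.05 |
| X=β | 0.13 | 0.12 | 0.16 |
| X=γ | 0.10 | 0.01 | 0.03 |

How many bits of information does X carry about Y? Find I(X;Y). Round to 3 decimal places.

Marginals: p(X) = (0.4500, 0.4100, 0.1400), p(Y) = (0.2800, 0.4800, 0.2400).
I(X;Y) = H(X) + H(Y) − H(X,Y).
H(X) = 1.4429, H(Y) = 1.5166, H(X,Y) = 2.6854.
I(X;Y) = 1.4429 + 1.5166 − 2.6854 = 0.274 bits.

0.274 bits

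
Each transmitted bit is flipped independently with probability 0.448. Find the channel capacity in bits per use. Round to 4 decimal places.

0.0078 bits

Binary symmetric channel: C = 1 − h₂(ε) where h₂ is the binary entropy function.
h₂(0.448) = −0.448·log₂0.448 − 0.552·log₂0.552 = 0.9922.
C = 1 − 0.9922 = 0.0078 bits per channel use.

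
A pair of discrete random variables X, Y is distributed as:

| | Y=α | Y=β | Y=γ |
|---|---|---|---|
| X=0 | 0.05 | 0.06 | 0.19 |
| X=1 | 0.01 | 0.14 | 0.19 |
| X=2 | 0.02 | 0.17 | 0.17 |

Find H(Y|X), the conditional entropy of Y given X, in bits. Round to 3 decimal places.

1.235 bits

Chain rule: H(Y|X) = H(X,Y) − H(X).
Marginals: p(X) = (0.3000, 0.3400, 0.3600), p(Y) = (0.0800, 0.3700, 0.5500).
H(X,Y) = 2.8157 bits; H(X) = 1.5809 bits.
H(Y|X) = 2.8157 − 1.5809 = 1.235 bits.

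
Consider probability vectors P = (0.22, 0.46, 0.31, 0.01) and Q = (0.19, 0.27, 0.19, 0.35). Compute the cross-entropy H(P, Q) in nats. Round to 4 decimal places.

1.4930 nats

H(P,Q) = −Σ p·ln q.
  −0.22·ln(0.19) = 0.36536
  −0.46·ln(0.27) = 0.60229
  −0.31·ln(0.19) = 0.51483
  −0.01·ln(0.35) = 0.01050
H(P,Q) = 1.4930 nats.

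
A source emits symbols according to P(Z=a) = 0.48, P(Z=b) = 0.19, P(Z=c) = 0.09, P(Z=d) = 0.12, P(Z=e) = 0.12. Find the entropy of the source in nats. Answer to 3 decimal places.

H(Z) = −Σ p·ln p.
  −(0.48)·ln(0.48) = 0.3523
  −(0.19)·ln(0.19) = 0.3155
  −(0.09)·ln(0.09) = 0.2167
  −(0.12)·ln(0.12) = 0.2544
  −(0.12)·ln(0.12) = 0.2544
Sum: 0.3523 + 0.3155 + 0.2167 + 0.2544 + 0.2544 = 1.393 nats.

1.393 nats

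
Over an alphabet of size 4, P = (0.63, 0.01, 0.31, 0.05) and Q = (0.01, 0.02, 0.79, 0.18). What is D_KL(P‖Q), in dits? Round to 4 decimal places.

0.9768 dits

D(P‖Q) = Σ p·log₁₀(p/q).
  0.63·log₁₀(0.63/0.01) = 1.13358
  0.01·log₁₀(0.01/0.02) = -0.00301
  0.31·log₁₀(0.31/0.79) = -0.12594
  0.05·log₁₀(0.05/0.18) = -0.02782
D(P‖Q) = 0.9768 dits.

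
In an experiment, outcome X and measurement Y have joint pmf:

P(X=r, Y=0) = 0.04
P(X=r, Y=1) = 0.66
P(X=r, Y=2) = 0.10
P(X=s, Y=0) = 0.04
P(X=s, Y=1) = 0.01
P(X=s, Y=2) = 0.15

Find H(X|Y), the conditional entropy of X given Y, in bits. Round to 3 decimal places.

0.398 bits

Chain rule: H(X|Y) = H(X,Y) − H(Y).
Marginals: p(X) = (0.8000, 0.2000), p(Y) = (0.0800, 0.6700, 0.2500).
H(X,Y) = 1.5763 bits; H(Y) = 1.1786 bits.
H(X|Y) = 1.5763 − 1.1786 = 0.398 bits.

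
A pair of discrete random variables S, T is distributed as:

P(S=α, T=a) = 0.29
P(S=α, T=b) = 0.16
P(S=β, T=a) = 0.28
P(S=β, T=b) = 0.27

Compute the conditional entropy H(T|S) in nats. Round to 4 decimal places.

0.6740 nats

Chain rule: H(T|S) = H(S,T) − H(S).
Marginals: p(S) = (0.4500, 0.5500), p(T) = (0.5700, 0.4300).
H(S,T) = 1.3621 nats; H(S) = 0.6881 nats.
H(T|S) = 1.3621 − 0.6881 = 0.6740 nats.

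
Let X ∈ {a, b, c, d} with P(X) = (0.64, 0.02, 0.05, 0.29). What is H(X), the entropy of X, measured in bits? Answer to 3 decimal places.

H(X) = −Σ p·log₂ p.
  −(0.64)·log₂(0.64) = 0.4121
  −(0.02)·log₂(0.02) = 0.1129
  −(0.05)·log₂(0.05) = 0.2161
  −(0.29)·log₂(0.29) = 0.5179
Sum: 0.4121 + 0.1129 + 0.2161 + 0.5179 = 1.259 bits.

1.259 bits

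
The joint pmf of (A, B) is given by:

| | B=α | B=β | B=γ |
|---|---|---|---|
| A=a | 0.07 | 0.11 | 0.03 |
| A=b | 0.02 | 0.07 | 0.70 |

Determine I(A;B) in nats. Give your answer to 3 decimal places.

0.221 nats

Marginals: p(A) = (0.2100, 0.7900), p(B) = (0.0900, 0.1800, 0.7300).
I(A;B) = Σ p(x,y)·ln[p(x,y)/(p(x)p(y))].
  (a,α): 0.07·ln(3.7037) = 0.0917
  (a,β): 0.11·ln(2.9101) = 0.1175
  (a,γ): 0.03·ln(0.1957) = -0.0489
  (b,α): 0.02·ln(0.2813) = -0.0254
  (b,β): 0.07·ln(0.4923) = -0.0496
  (b,γ): 0.70·ln(1.2138) = 0.1356
Sum = 0.221 nats.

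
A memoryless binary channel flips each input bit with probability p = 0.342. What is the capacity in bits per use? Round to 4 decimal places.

0.0733 bits

Binary symmetric channel: C = 1 − h₂(ε) where h₂ is the binary entropy function.
h₂(0.342) = −0.342·log₂0.342 − 0.658·log₂0.658 = 0.9267.
C = 1 − 0.9267 = 0.0733 bits per channel use.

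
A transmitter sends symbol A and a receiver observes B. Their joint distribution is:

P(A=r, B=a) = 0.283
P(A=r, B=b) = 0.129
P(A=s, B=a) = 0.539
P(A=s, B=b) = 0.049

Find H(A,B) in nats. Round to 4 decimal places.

H(A,B) = −Σ p(x,y)·ln p(x,y) over all 4 cells.
  cell (r,a): −0.283·ln0.283 = 0.35723
  cell (r,b): −0.129·ln0.129 = 0.26418
  cell (s,a): −0.539·ln0.539 = 0.33312
  cell (s,b): −0.049·ln0.049 = 0.14778
Sum = 1.1023 nats.

1.1023 nats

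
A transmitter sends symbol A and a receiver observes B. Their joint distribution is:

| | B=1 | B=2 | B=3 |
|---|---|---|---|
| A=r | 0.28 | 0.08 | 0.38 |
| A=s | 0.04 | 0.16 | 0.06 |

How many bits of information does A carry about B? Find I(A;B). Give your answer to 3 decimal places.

0.180 bits

Marginals: p(A) = (0.7400, 0.2600), p(B) = (0.3200, 0.2400, 0.4400).
I(A;B) = Σ p(x,y)·log₂[p(x,y)/(p(x)p(y))].
  (r,1): 0.28·log₂(1.1824) = 0.0677
  (r,2): 0.08·log₂(0.4505) = -0.0920
  (r,3): 0.38·log₂(1.1671) = 0.0847
  (s,1): 0.04·log₂(0.4808) = -0.0423
  (s,2): 0.16·log₂(2.5641) = 0.2174
  (s,3): 0.06·log₂(0.5245) = -0.0559
Sum = 0.180 bits.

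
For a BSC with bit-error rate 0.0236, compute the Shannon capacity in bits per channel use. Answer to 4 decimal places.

0.8388 bits

Binary symmetric channel: C = 1 − h₂(ε) where h₂ is the binary entropy function.
h₂(0.0236) = −0.0236·log₂0.0236 − 0.9764·log₂0.9764 = 0.1612.
C = 1 − 0.1612 = 0.8388 bits per channel use.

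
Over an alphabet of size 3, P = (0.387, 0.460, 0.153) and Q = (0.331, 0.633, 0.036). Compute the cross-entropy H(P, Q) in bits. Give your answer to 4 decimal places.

H(P,Q) = −Σ p·log₂ q.
  −0.387·log₂(0.331) = 0.61730
  −0.460·log₂(0.633) = 0.30347
  −0.153·log₂(0.036) = 0.73377
H(P,Q) = 1.6545 bits.

1.6545 bits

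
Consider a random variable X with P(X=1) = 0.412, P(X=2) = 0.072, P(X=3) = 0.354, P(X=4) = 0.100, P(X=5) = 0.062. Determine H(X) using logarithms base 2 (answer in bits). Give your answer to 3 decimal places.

1.912 bits

H(X) = −Σ p·log₂ p.
  −(0.412)·log₂(0.412) = 0.5271
  −(0.072)·log₂(0.072) = 0.2733
  −(0.354)·log₂(0.354) = 0.5304
  −(0.100)·log₂(0.100) = 0.3322
  −(0.062)·log₂(0.062) = 0.2487
Sum: 0.5271 + 0.2733 + 0.5304 + 0.3322 + 0.2487 = 1.912 bits.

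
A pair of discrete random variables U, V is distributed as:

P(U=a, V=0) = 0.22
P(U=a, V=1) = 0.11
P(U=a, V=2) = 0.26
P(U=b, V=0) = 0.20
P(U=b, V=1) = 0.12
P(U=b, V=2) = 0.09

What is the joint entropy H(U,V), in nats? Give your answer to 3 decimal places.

1.719 nats

H(U,V) = −Σ p(x,y)·ln p(x,y) over all 6 cells.
  cell (a,0): −0.22·ln0.22 = 0.3331
  cell (a,1): −0.11·ln0.11 = 0.2428
  cell (a,2): −0.26·ln0.26 = 0.3502
  cell (b,0): −0.20·ln0.20 = 0.3219
  cell (b,1): −0.12·ln0.12 = 0.2544
  cell (b,2): −0.09·ln0.09 = 0.2167
Sum = 1.719 nats.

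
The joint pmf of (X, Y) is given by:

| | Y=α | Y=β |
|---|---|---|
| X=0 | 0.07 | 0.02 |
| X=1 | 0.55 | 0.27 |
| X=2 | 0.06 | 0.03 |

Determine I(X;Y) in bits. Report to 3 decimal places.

Marginals: p(X) = (0.0900, 0.8200, 0.0900), p(Y) = (0.6800, 0.3200).
I(X;Y) = Σ p(x,y)·log₂[p(x,y)/(p(x)p(y))].
  (0,α): 0.07·log₂(1.1438) = 0.0136
  (0,β): 0.02·log₂(0.6944) = -0.0105
  (1,α): 0.55·log₂(0.9864) = -0.0109
  (1,β): 0.27·log₂(1.0290) = 0.0111
  (2,α): 0.06·log₂(0.9804) = -0.0017
  (2,β): 0.03·log₂(1.0417) = 0.0018
Sum = 0.003 bits.

0.003 bits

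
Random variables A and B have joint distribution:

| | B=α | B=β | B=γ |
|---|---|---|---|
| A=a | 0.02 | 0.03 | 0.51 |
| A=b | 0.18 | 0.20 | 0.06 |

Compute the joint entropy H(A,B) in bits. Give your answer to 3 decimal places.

1.913 bits

H(A,B) = −Σ p(x,y)·log₂ p(x,y) over all 6 cells.
  cell (a,α): −0.02·log₂0.02 = 0.1129
  cell (a,β): −0.03·log₂0.03 = 0.1518
  cell (a,γ): −0.51·log₂0.51 = 0.4954
  cell (b,α): −0.18·log₂0.18 = 0.4453
  cell (b,β): −0.20·log₂0.20 = 0.4644
  cell (b,γ): −0.06·log₂0.06 = 0.2435
Sum = 1.913 bits.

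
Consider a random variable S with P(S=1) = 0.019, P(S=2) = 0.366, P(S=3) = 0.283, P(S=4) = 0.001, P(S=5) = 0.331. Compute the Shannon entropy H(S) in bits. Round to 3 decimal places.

H(S) = −Σ p·log₂ p.
  −(0.019)·log₂(0.019) = 0.1086
  −(0.366)·log₂(0.366) = 0.5307
  −(0.283)·log₂(0.283) = 0.5154
  −(0.001)·log₂(0.001) = 0.0100
  −(0.331)·log₂(0.331) = 0.5280
Sum: 0.1086 + 0.5307 + 0.5154 + 0.0100 + 0.5280 = 1.693 bits.

1.693 bits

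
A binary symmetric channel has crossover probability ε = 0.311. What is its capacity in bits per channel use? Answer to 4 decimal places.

Binary symmetric channel: C = 1 − h₂(ε) where h₂ is the binary entropy function.
h₂(0.311) = −0.311·log₂0.311 − 0.689·log₂0.689 = 0.8943.
C = 1 − 0.8943 = 0.1057 bits per channel use.

0.1057 bits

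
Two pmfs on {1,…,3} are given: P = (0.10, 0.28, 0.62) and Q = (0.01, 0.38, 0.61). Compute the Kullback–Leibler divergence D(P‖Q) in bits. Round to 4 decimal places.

0.2234 bits

D(P‖Q) = Σ p·log₂(p/q).
  0.10·log₂(0.10/0.01) = 0.33219
  0.28·log₂(0.28/0.38) = -0.12336
  0.62·log₂(0.62/0.61) = 0.01454
D(P‖Q) = 0.2234 bits.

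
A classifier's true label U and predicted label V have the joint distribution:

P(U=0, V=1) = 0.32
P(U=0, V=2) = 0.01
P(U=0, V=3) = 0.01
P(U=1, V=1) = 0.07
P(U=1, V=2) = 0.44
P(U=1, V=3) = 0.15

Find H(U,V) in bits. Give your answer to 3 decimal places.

H(U,V) = −Σ p(x,y)·log₂ p(x,y) over all 6 cells.
  cell (0,1): −0.32·log₂0.32 = 0.5260
  cell (0,2): −0.01·log₂0.01 = 0.0664
  cell (0,3): −0.01·log₂0.01 = 0.0664
  cell (1,1): −0.07·log₂0.07 = 0.2686
  cell (1,2): −0.44·log₂0.44 = 0.5211
  cell (1,3): −0.15·log₂0.15 = 0.4105
Sum = 1.859 bits.

1.859 bits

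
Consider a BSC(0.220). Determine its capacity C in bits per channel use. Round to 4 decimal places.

0.2398 bits

Binary symmetric channel: C = 1 − h₂(ε) where h₂ is the binary entropy function.
h₂(0.220) = −0.220·log₂0.220 − 0.780·log₂0.780 = 0.7602.
C = 1 − 0.7602 = 0.2398 bits per channel use.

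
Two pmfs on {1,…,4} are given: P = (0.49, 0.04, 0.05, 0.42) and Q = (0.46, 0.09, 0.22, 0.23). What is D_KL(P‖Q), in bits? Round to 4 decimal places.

D(P‖Q) = Σ p·log₂(p/q).
  0.49·log₂(0.49/0.46) = 0.04466
  0.04·log₂(0.04/0.09) = -0.04680
  0.05·log₂(0.05/0.22) = -0.10688
  0.42·log₂(0.42/0.23) = 0.36488
D(P‖Q) = 0.2559 bits.

0.2559 bits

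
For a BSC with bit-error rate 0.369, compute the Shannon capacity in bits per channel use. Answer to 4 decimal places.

0.0501 bits

Binary symmetric channel: C = 1 − h₂(ε) where h₂ is the binary entropy function.
h₂(0.369) = −0.369·log₂0.369 − 0.631·log₂0.631 = 0.9499.
C = 1 − 0.9499 = 0.0501 bits per channel use.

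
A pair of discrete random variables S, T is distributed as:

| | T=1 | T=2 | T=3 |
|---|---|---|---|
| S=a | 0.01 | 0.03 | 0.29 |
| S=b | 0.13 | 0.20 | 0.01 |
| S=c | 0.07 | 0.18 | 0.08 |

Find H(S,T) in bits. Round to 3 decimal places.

H(S,T) = −Σ p(x,y)·log₂ p(x,y) over all 9 cells.
  cell (a,1): −0.01·log₂0.01 = 0.0664
  cell (a,2): −0.03·log₂0.03 = 0.1518
  cell (a,3): −0.29·log₂0.29 = 0.5179
  cell (b,1): −0.13·log₂0.13 = 0.3826
  cell (b,2): −0.20·log₂0.20 = 0.4644
  cell (b,3): −0.01·log₂0.01 = 0.0664
  cell (c,1): −0.07·log₂0.07 = 0.2686
  cell (c,2): −0.18·log₂0.18 = 0.4453
  cell (c,3): −0.08·log₂0.08 = 0.2915
Sum = 2.655 bits.

2.655 bits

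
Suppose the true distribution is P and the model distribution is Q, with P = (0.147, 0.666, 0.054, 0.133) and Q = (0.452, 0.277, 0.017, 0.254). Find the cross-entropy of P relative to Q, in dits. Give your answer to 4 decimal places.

0.5967 dits

H(P,Q) = −Σ p·log₁₀ q.
  −0.147·log₁₀(0.452) = 0.05069
  −0.666·log₁₀(0.277) = 0.37131
  −0.054·log₁₀(0.017) = 0.09556
  −0.133·log₁₀(0.254) = 0.07916
H(P,Q) = 0.5967 dits.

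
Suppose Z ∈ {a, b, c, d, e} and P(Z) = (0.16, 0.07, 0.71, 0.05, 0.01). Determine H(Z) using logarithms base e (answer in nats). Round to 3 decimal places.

H(Z) = −Σ p·ln p.
  −(0.16)·ln(0.16) = 0.2932
  −(0.07)·ln(0.07) = 0.1861
  −(0.71)·ln(0.71) = 0.2432
  −(0.05)·ln(0.05) = 0.1498
  −(0.01)·ln(0.01) = 0.0461
Sum: 0.2932 + 0.1861 + 0.2432 + 0.1498 + 0.0461 = 0.918 nats.

0.918 nats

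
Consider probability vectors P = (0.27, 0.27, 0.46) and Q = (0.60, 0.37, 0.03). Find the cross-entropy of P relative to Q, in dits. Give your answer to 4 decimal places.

0.8770 dits

H(P,Q) = −Σ p·log₁₀ q.
  −0.27·log₁₀(0.60) = 0.05990
  −0.27·log₁₀(0.37) = 0.11659
  −0.46·log₁₀(0.03) = 0.70052
H(P,Q) = 0.8770 dits.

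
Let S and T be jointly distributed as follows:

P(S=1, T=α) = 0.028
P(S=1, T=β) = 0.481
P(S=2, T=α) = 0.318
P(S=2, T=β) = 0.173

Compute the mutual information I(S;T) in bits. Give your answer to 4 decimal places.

Marginals: p(S) = (0.5090, 0.4910), p(T) = (0.3460, 0.6540).
I(S;T) = Σ p(x,y)·log₂[p(x,y)/(p(x)p(y))].
  (1,α): 0.028·log₂(0.1590) = -0.07428
  (1,β): 0.481·log₂(1.4449) = 0.25542
  (2,α): 0.318·log₂(1.8718) = 0.28762
  (2,β): 0.173·log₂(0.5387) = -0.15437
Sum = 0.3144 bits.

0.3144 bits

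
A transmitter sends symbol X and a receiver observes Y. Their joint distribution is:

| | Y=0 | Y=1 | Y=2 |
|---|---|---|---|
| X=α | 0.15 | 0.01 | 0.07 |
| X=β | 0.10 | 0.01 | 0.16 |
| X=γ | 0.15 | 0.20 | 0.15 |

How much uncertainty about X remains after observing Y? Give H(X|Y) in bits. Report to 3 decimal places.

Chain rule: H(X|Y) = H(X,Y) − H(Y).
Marginals: p(X) = (0.2300, 0.2700, 0.5000), p(Y) = (0.4000, 0.2200, 0.3800).
H(X,Y) = 2.8527 bits; H(Y) = 1.5398 bits.
H(X|Y) = 2.8527 − 1.5398 = 1.313 bits.

1.313 bits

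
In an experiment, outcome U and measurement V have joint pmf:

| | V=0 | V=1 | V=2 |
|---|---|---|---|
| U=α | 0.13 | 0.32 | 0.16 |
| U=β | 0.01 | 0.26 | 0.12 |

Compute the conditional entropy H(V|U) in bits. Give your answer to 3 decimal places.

1.306 bits

Marginals: p(U) = (0.6100, 0.3900), p(V) = (0.1400, 0.5800, 0.2800).
H(V|U) = Σ p(U) · H(V|U=·).
  U=α: p=0.6100, H(V|U=α) = 1.4700
  U=β: p=0.3900, H(V|U=β) = 1.0487
Weighted sum = 1.306 bits.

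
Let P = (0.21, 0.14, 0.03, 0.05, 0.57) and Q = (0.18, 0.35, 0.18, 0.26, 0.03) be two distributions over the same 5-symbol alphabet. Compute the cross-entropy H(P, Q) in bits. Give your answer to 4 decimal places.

H(P,Q) = −Σ p·log₂ q.
  −0.21·log₂(0.18) = 0.51953
  −0.14·log₂(0.35) = 0.21204
  −0.03·log₂(0.18) = 0.07422
  −0.05·log₂(0.26) = 0.09717
  −0.57·log₂(0.03) = 2.88357
H(P,Q) = 3.7865 bits.

3.7865 bits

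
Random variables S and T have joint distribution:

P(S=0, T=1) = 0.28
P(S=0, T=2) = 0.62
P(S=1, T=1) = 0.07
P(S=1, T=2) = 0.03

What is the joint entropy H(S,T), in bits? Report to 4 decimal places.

1.3621 bits

H(S,T) = −Σ p(x,y)·log₂ p(x,y) over all 4 cells.
  cell (0,1): −0.28·log₂0.28 = 0.51422
  cell (0,2): −0.62·log₂0.62 = 0.42759
  cell (1,1): −0.07·log₂0.07 = 0.26856
  cell (1,2): −0.03·log₂0.03 = 0.15177
Sum = 1.3621 bits.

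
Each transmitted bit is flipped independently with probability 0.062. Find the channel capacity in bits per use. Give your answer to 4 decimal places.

0.6647 bits

Binary symmetric channel: C = 1 − h₂(ε) where h₂ is the binary entropy function.
h₂(0.062) = −0.062·log₂0.062 − 0.938·log₂0.938 = 0.3353.
C = 1 − 0.3353 = 0.6647 bits per channel use.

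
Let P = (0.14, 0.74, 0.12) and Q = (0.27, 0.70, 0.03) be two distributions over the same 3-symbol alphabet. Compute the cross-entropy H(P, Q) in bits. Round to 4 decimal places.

H(P,Q) = −Σ p·log₂ q.
  −0.14·log₂(0.27) = 0.26446
  −0.74·log₂(0.70) = 0.38078
  −0.12·log₂(0.03) = 0.60707
H(P,Q) = 1.2523 bits.

1.2523 bits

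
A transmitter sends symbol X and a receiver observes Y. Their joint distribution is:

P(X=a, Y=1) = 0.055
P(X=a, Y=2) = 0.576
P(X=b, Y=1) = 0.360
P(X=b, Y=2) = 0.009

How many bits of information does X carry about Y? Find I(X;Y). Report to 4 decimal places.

Marginals: p(X) = (0.6310, 0.3690), p(Y) = (0.4150, 0.5850).
I(X;Y) = Σ p(x,y)·log₂[p(x,y)/(p(x)p(y))].
  (a,1): 0.055·log₂(0.2100) = -0.12382
  (a,2): 0.576·log₂(1.5604) = 0.36975
  (b,1): 0.360·log₂(2.3509) = 0.44395
  (b,2): 0.009·log₂(0.0417) = -0.04126
Sum = 0.6486 bits.

0.6486 bits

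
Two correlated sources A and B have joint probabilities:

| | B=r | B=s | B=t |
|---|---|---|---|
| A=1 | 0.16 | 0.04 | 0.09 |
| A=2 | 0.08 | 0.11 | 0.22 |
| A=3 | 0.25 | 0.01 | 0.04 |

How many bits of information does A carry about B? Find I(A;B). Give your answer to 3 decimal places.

Marginals: p(A) = (0.2900, 0.4100, 0.3000), p(B) = (0.4900, 0.1600, 0.3500).
I(A;B) = Σ p(x,y)·log₂[p(x,y)/(p(x)p(y))].
  (1,r): 0.16·log₂(1.1260) = 0.0274
  (1,s): 0.04·log₂(0.8621) = -0.0086
  (1,t): 0.09·log₂(0.8867) = -0.0156
  (2,r): 0.08·log₂(0.3982) = -0.1063
  (2,s): 0.11·log₂(1.6768) = 0.0820
  (2,t): 0.22·log₂(1.5331) = 0.1356
  (3,r): 0.25·log₂(1.7007) = 0.1915
  (3,s): 0.01·log₂(0.2083) = -0.0226
  (3,t): 0.04·log₂(0.3810) = -0.0557
Sum = 0.228 bits.

0.228 bits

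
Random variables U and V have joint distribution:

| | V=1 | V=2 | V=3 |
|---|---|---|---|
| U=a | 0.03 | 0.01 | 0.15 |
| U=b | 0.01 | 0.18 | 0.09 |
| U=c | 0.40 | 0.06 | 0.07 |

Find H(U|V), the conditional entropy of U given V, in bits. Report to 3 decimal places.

Marginals: p(U) = (0.1900, 0.2800, 0.5300), p(V) = (0.4400, 0.2500, 0.3100).
H(U|V) = Σ p(V) · H(U|V=·).
  V=1: p=0.4400, H(U|V=1) = 0.5132
  V=2: p=0.2500, H(U|V=2) = 1.0211
  V=3: p=0.3100, H(U|V=3) = 1.5095
Weighted sum = 0.949 bits.

0.949 bits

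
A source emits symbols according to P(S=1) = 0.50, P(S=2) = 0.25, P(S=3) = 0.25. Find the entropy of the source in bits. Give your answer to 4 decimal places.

1.5000 bits

H(S) = −Σ p·log₂ p.
  −(0.50)·log₂(0.50) = 0.50000
  −(0.25)·log₂(0.25) = 0.50000
  −(0.25)·log₂(0.25) = 0.50000
Sum: 0.50000 + 0.50000 + 0.50000 = 1.5000 bits.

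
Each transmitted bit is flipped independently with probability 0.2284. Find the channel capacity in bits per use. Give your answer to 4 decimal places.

Binary symmetric channel: C = 1 − h₂(ε) where h₂ is the binary entropy function.
h₂(0.2284) = −0.2284·log₂0.2284 − 0.7716·log₂0.7716 = 0.7752.
C = 1 − 0.7752 = 0.2248 bits per channel use.

0.2248 bits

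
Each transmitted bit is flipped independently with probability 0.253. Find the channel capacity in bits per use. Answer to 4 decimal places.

0.1840 bits

Binary symmetric channel: C = 1 − h₂(ε) where h₂ is the binary entropy function.
h₂(0.253) = −0.253·log₂0.253 − 0.747·log₂0.747 = 0.8160.
C = 1 − 0.8160 = 0.1840 bits per channel use.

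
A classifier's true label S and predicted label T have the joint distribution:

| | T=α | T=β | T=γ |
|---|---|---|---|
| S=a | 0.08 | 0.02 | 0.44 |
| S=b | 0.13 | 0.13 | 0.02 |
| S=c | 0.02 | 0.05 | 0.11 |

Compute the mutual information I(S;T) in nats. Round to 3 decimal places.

0.257 nats

Marginals: p(S) = (0.5400, 0.2800, 0.1800), p(T) = (0.2300, 0.2000, 0.5700).
I(S;T) = H(S) + H(T) − H(S,T).
H(S) = 0.9978, H(T) = 0.9803, H(S,T) = 1.7211.
I(S;T) = 0.9978 + 0.9803 − 1.7211 = 0.257 nats.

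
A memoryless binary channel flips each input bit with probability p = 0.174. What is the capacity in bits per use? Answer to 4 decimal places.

Binary symmetric channel: C = 1 − h₂(ε) where h₂ is the binary entropy function.
h₂(0.174) = −0.174·log₂0.174 − 0.826·log₂0.826 = 0.6668.
C = 1 − 0.6668 = 0.3332 bits per channel use.

0.3332 bits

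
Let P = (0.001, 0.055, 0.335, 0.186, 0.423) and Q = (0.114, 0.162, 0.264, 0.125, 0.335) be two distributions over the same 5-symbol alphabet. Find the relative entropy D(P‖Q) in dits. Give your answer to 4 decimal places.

0.0817 dits

D(P‖Q) = Σ p·log₁₀(p/q).
  0.001·log₁₀(0.001/0.114) = -0.00206
  0.055·log₁₀(0.055/0.162) = -0.02580
  0.335·log₁₀(0.335/0.264) = 0.03465
  0.186·log₁₀(0.186/0.125) = 0.03210
  0.423·log₁₀(0.423/0.335) = 0.04285
D(P‖Q) = 0.0817 dits.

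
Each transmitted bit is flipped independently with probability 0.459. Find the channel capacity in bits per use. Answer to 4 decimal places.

0.0049 bits

Binary symmetric channel: C = 1 − h₂(ε) where h₂ is the binary entropy function.
h₂(0.459) = −0.459·log₂0.459 − 0.541·log₂0.541 = 0.9951.
C = 1 − 0.9951 = 0.0049 bits per channel use.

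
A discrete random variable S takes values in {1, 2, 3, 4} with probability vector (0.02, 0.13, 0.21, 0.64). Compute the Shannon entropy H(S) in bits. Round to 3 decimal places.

H(S) = −Σ p·log₂ p.
  −(0.02)·log₂(0.02) = 0.1129
  −(0.13)·log₂(0.13) = 0.3826
  −(0.21)·log₂(0.21) = 0.4728
  −(0.64)·log₂(0.64) = 0.4121
Sum: 0.1129 + 0.3826 + 0.4728 + 0.4121 = 1.380 bits.

1.380 bits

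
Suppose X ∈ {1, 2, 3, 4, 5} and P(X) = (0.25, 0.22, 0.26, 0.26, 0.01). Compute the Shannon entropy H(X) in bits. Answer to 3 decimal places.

H(X) = −Σ p·log₂ p.
  −(0.25)·log₂(0.25) = 0.5000
  −(0.22)·log₂(0.22) = 0.4806
  −(0.26)·log₂(0.26) = 0.5053
  −(0.26)·log₂(0.26) = 0.5053
  −(0.01)·log₂(0.01) = 0.0664
Sum: 0.5000 + 0.4806 + 0.5053 + 0.5053 + 0.0664 = 2.058 bits.

2.058 bits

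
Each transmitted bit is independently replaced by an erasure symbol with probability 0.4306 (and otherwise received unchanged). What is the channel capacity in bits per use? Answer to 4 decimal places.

0.5694 bits

Binary erasure channel: capacity C = 1 − ε.
C = 1 − 0.4306 = 0.5694 bits per channel use.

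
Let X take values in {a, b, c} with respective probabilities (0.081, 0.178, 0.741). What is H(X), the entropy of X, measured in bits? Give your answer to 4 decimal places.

H(X) = −Σ p·log₂ p.
  −(0.081)·log₂(0.081) = 0.29370
  −(0.178)·log₂(0.178) = 0.44323
  −(0.741)·log₂(0.741) = 0.32045
Sum: 0.29370 + 0.44323 + 0.32045 = 1.0574 bits.

1.0574 bits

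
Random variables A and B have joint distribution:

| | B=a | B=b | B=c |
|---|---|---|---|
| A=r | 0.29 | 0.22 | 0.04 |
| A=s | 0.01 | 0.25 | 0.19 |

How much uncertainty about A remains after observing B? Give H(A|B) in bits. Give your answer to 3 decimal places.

Chain rule: H(A|B) = H(A,B) − H(B).
Marginals: p(A) = (0.5500, 0.4500), p(B) = (0.3000, 0.4700, 0.2300).
H(A,B) = 2.2059 bits; H(B) = 1.5207 bits.
H(A|B) = 2.2059 − 1.5207 = 0.685 bits.

0.685 bits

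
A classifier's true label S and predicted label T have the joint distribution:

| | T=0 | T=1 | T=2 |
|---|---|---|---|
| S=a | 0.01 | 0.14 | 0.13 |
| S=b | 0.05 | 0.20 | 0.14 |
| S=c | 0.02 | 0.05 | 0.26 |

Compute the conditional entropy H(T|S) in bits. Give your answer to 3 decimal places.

1.186 bits

Chain rule: H(T|S) = H(S,T) − H(S).
Marginals: p(S) = (0.2800, 0.3900, 0.3300), p(T) = (0.0800, 0.3900, 0.5300).
H(S,T) = 2.7580 bits; H(S) = 1.5718 bits.
H(T|S) = 2.7580 − 1.5718 = 1.186 bits.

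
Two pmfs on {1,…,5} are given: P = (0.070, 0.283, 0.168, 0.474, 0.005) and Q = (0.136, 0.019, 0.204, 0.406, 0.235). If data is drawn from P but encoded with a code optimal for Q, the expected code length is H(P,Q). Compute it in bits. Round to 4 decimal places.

H(P,Q) = −Σ p·log₂ q.
  −0.070·log₂(0.136) = 0.20148
  −0.283·log₂(0.019) = 1.61815
  −0.168·log₂(0.204) = 0.38528
  −0.474·log₂(0.406) = 0.61641
  −0.005·log₂(0.235) = 0.01045
H(P,Q) = 2.8318 bits.

2.8318 bits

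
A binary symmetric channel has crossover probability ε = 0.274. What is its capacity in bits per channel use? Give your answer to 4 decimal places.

0.1529 bits

Binary symmetric channel: C = 1 − h₂(ε) where h₂ is the binary entropy function.
h₂(0.274) = −0.274·log₂0.274 − 0.726·log₂0.726 = 0.8471.
C = 1 − 0.8471 = 0.1529 bits per channel use.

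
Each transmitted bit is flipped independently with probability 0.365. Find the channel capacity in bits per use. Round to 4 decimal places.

0.0532 bits

Binary symmetric channel: C = 1 − h₂(ε) where h₂ is the binary entropy function.
h₂(0.365) = −0.365·log₂0.365 − 0.635·log₂0.635 = 0.9468.
C = 1 − 0.9468 = 0.0532 bits per channel use.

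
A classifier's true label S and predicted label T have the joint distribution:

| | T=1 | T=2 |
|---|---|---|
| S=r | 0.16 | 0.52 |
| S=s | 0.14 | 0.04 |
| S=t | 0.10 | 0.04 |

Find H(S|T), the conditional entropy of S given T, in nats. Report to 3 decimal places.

Marginals: p(S) = (0.6800, 0.1800, 0.1400), p(T) = (0.4000, 0.6000).
H(S|T) = Σ p(T) · H(S|T=·).
  T=1: p=0.4000, H(S|T=1) = 1.0805
  T=2: p=0.6000, H(S|T=2) = 0.4851
Weighted sum = 0.723 nats.

0.723 nats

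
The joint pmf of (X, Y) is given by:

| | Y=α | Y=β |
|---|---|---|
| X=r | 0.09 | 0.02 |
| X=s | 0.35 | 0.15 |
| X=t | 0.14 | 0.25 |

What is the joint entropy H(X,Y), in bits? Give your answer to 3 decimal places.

2.263 bits

H(X,Y) = −Σ p(x,y)·log₂ p(x,y) over all 6 cells.
  cell (r,α): −0.09·log₂0.09 = 0.3127
  cell (r,β): −0.02·log₂0.02 = 0.1129
  cell (s,α): −0.35·log₂0.35 = 0.5301
  cell (s,β): −0.15·log₂0.15 = 0.4105
  cell (t,α): −0.14·log₂0.14 = 0.3971
  cell (t,β): −0.25·log₂0.25 = 0.5000
Sum = 2.263 bits.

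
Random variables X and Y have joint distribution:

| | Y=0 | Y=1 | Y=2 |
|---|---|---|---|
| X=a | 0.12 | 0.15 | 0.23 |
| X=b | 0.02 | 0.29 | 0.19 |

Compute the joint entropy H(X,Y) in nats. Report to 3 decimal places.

H(X,Y) = −Σ p(x,y)·ln p(x,y) over all 6 cells.
  cell (a,0): −0.12·ln0.12 = 0.2544
  cell (a,1): −0.15·ln0.15 = 0.2846
  cell (a,2): −0.23·ln0.23 = 0.3380
  cell (b,0): −0.02·ln0.02 = 0.0782
  cell (b,1): −0.29·ln0.29 = 0.3590
  cell (b,2): −0.19·ln0.19 = 0.3155
Sum = 1.630 nats.

1.630 nats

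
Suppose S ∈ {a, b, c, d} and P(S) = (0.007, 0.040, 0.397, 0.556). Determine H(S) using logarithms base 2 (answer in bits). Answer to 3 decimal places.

H(S) = −Σ p·log₂ p.
  −(0.007)·log₂(0.007) = 0.0501
  −(0.040)·log₂(0.040) = 0.1858
  −(0.397)·log₂(0.397) = 0.5291
  −(0.556)·log₂(0.556) = 0.4708
Sum: 0.0501 + 0.1858 + 0.5291 + 0.4708 = 1.236 bits.

1.236 bits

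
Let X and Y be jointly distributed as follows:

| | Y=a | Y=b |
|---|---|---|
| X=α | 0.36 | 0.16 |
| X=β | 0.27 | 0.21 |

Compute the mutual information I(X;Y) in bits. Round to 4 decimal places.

Marginals: p(X) = (0.5200, 0.4800), p(Y) = (0.6300, 0.3700).
I(X;Y) = Σ p(x,y)·log₂[p(x,y)/(p(x)p(y))].
  (α,a): 0.36·log₂(1.0989) = 0.04898
  (α,b): 0.16·log₂(0.8316) = -0.04257
  (β,a): 0.27·log₂(0.8929) = -0.04414
  (β,b): 0.21·log₂(1.1824) = 0.05077
Sum = 0.0130 bits.

0.0130 bits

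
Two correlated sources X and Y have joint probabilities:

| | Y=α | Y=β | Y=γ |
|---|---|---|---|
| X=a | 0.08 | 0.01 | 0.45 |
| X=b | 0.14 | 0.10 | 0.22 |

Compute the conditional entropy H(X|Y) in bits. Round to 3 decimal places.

Marginals: p(X) = (0.5400, 0.4600), p(Y) = (0.2200, 0.1100, 0.6700).
H(X|Y) = Σ p(Y) · H(X|Y=·).
  Y=α: p=0.2200, H(X|Y=α) = 0.9457
  Y=β: p=0.1100, H(X|Y=β) = 0.4395
  Y=γ: p=0.6700, H(X|Y=γ) = 0.9132
Weighted sum = 0.868 bits.

0.868 bits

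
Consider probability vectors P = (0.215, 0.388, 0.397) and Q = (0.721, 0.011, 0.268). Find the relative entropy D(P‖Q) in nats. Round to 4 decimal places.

D(P‖Q) = Σ p·ln(p/q).
  0.215·ln(0.215/0.721) = -0.26015
  0.388·ln(0.388/0.011) = 1.38249
  0.397·ln(0.397/0.268) = 0.15600
D(P‖Q) = 1.2783 nats.

1.2783 nats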